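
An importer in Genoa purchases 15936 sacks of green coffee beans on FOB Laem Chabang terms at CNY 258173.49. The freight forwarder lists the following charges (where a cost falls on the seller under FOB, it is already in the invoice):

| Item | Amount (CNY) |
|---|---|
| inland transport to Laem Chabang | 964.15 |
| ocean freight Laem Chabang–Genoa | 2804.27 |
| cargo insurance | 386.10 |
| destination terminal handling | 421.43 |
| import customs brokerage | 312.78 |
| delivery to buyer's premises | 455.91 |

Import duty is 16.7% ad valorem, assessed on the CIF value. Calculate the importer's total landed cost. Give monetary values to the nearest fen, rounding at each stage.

FOB: the seller bears costs until goods are on board at the origin port; the buyer bears freight, insurance and all costs thereafter.
Already in the invoice (seller's account under FOB): inland to port — exclude.
CIF value = FOB price + freight + insurance = 258173.49 + 2804.27 + 386.10 = 261363.86
Import duty = 261363.86 × 16.7% = 43647.76
Buyer bears: freight 2804.27 + insurance 386.10 + destination terminal 421.43 + brokerage 312.78 + delivery 455.91 + duty 43647.76 = 48028.25
Landed cost = invoice 258173.49 + 48028.25 = 306201.74

Total landed cost: CNY 306201.74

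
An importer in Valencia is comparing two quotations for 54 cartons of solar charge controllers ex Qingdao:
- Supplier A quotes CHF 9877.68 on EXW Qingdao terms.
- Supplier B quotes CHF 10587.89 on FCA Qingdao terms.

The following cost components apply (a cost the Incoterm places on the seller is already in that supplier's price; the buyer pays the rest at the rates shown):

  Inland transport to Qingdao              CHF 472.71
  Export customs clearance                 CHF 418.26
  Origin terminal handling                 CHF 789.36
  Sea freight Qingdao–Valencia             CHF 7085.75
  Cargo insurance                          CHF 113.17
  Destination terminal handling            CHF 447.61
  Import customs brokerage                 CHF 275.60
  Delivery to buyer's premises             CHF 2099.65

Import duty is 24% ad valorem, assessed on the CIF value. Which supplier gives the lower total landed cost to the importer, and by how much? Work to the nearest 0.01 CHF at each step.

Supplier B is cheaper by CHF 224.14

Supplier A (EXW):
CIF value = EXW price + inland to port + export clearance + origin terminal + freight + insurance = 9877.68 + 472.71 + 418.26 + 789.36 + 7085.75 + 113.17 = 18756.93
Import duty = 18756.93 × 24% = 4501.66
Buyer bears (A): 472.71 + 418.26 + 789.36 + 7085.75 + 113.17 + 447.61 + 275.60 + 2099.65 = 11702.11
Landed cost (A) = invoice 9877.68 + 11702.11 + duty 4501.66 = 26081.45
Supplier B (FCA):
CIF value = FCA price + origin terminal + freight + insurance = 10587.89 + 789.36 + 7085.75 + 113.17 = 18576.17
Import duty = 18576.17 × 24% = 4458.28
Buyer bears (B): 789.36 + 7085.75 + 113.17 + 447.61 + 275.60 + 2099.65 = 10811.14
Landed cost (B) = invoice 10587.89 + 10811.14 + duty 4458.28 = 25857.31
Difference = |26081.45 − 25857.31| = 224.14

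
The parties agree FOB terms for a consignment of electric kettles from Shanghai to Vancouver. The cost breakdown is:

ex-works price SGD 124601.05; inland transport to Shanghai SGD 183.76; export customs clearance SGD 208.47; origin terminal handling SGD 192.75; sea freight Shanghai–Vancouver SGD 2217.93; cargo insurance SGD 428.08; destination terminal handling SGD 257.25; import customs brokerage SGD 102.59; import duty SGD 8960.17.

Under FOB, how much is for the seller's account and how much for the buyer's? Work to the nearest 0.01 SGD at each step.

FOB: the seller bears costs until goods are on board at the origin port; the buyer bears freight, insurance and all costs thereafter.
Seller's account: goods 124601.05 + inland to port 183.76 + export clearance 208.47 + origin terminal 192.75 = 125186.03
Buyer's account: freight 2217.93 + insurance 428.08 + destination terminal 257.25 + brokerage 102.59 + duty 8960.17 = 11966.02

Seller: SGD 125186.03; buyer: SGD 11966.02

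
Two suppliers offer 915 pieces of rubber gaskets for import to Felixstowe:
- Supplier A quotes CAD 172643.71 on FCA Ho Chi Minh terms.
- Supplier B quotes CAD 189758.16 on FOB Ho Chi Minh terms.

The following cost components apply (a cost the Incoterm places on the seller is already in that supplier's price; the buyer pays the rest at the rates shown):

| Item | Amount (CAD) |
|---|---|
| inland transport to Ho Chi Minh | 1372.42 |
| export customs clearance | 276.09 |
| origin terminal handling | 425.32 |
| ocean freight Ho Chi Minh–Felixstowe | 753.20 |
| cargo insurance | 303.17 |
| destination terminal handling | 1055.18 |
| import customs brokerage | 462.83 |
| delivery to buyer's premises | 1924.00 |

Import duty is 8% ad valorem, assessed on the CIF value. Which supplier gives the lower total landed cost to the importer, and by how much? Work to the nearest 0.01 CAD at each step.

Supplier A is cheaper by CAD 18024.26

Supplier A (FCA):
CIF value = FCA price + origin terminal + freight + insurance = 172643.71 + 425.32 + 753.20 + 303.17 = 174125.40
Import duty = 174125.40 × 8% = 13930.03
Buyer bears (A): 425.32 + 753.20 + 303.17 + 1055.18 + 462.83 + 1924.00 = 4923.70
Landed cost (A) = invoice 172643.71 + 4923.70 + duty 13930.03 = 191497.44
Supplier B (FOB):
CIF value = FOB price + freight + insurance = 189758.16 + 753.20 + 303.17 = 190814.53
Import duty = 190814.53 × 8% = 15265.16
Buyer bears (B): 753.20 + 303.17 + 1055.18 + 462.83 + 1924.00 = 4498.38
Landed cost (B) = invoice 189758.16 + 4498.38 + duty 15265.16 = 209521.70
Difference = |191497.44 − 209521.70| = 18024.26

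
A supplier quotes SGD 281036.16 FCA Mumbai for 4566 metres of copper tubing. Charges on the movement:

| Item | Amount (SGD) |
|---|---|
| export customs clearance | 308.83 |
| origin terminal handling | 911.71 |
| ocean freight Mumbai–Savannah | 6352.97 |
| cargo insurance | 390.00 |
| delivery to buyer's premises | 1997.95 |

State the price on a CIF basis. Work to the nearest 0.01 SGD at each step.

CIF price: SGD 288690.84

Not relevant to the conversion: export clearance — on the seller under both FCA and CIF; already in the FCA price and stays in the CIF price. delivery — on the buyer under both terms; not part of either seller's price.
From FCA to CIF, the seller additionally bears: origin terminal, freight, insurance.
CIF price = 281036.16 + 911.71 + 6352.97 + 390.00 = 288690.84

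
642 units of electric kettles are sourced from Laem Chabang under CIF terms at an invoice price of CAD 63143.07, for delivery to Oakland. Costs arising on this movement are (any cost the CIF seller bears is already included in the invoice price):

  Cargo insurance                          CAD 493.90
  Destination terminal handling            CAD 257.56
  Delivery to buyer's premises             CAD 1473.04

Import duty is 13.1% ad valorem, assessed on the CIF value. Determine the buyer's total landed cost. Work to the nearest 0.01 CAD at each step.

CIF: the seller pays costs through ocean freight and marine insurance to the destination port.
Already in the invoice (seller's account under CIF): insurance — exclude.
The CIF price already equals the CIF value: 63143.07
Import duty = 63143.07 × 13.1% = 8271.74
Buyer bears: destination terminal 257.56 + delivery 1473.04 + duty 8271.74 = 10002.34
Landed cost = invoice 63143.07 + 10002.34 = 73145.41

Total landed cost: CAD 73145.41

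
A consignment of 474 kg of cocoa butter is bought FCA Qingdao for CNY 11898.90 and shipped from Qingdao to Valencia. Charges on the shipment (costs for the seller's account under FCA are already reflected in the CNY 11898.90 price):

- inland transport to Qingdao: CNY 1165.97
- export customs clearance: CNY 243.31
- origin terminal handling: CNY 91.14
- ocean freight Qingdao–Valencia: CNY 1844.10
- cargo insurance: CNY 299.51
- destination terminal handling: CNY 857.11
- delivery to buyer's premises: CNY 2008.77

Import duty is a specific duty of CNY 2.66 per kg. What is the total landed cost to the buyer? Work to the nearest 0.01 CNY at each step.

FCA: the seller delivers export-cleared goods to the carrier; the buyer bears costs from that point.
Already in the invoice (seller's account under FCA): inland to port, export clearance — exclude.
CIF value = FCA price + origin terminal + freight + insurance = 11898.90 + 91.14 + 1844.10 + 299.51 = 14133.65
Import duty = 474 × 2.66 = 1260.84
Buyer bears: origin terminal 91.14 + freight 1844.10 + insurance 299.51 + destination terminal 857.11 + delivery 2008.77 + duty 1260.84 = 6361.47
Landed cost = invoice 11898.90 + 6361.47 = 18260.37

Total landed cost: CNY 18260.37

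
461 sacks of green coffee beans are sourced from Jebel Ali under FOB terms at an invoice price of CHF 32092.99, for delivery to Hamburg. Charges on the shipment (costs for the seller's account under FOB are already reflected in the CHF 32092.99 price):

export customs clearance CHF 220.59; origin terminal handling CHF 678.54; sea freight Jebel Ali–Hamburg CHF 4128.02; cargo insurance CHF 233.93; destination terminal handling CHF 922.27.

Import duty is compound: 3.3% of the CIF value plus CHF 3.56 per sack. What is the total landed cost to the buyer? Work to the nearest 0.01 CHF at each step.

Total landed cost: CHF 40221.38

FOB: the seller bears costs until goods are on board at the origin port; the buyer bears freight, insurance and all costs thereafter.
Already in the invoice (seller's account under FOB): export clearance, origin terminal — exclude.
CIF value = FOB price + freight + insurance = 32092.99 + 4128.02 + 233.93 = 36454.94
Ad valorem component: 36454.94 × 3.3% = 1203.01
Specific component: 461 × 3.56 = 1641.16
Import duty = 1203.01 + 1641.16 = 2844.17
Buyer bears: freight 4128.02 + insurance 233.93 + destination terminal 922.27 + duty 2844.17 = 8128.39
Landed cost = invoice 32092.99 + 8128.39 = 40221.38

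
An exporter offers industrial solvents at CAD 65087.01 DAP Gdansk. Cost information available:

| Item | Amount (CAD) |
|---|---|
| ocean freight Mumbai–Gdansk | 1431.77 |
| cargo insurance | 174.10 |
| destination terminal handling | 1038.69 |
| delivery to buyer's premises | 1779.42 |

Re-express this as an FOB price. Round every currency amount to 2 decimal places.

From DAP to FOB, the seller no longer bears: freight, insurance, destination terminal, delivery.
FOB price = 65087.01 − 1431.77 − 174.10 − 1038.69 − 1779.42 = 60663.03

FOB price: CAD 60663.03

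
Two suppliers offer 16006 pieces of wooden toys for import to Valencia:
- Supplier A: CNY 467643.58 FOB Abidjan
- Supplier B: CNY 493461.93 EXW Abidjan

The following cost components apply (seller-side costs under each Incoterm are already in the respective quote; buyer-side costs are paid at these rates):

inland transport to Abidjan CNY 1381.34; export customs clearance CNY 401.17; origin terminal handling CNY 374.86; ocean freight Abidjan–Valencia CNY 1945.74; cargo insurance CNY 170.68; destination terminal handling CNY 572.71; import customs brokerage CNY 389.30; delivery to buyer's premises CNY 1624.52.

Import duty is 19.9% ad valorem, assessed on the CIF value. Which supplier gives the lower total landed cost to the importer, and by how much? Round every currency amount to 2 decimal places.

Supplier A (FOB):
CIF value = FOB price + freight + insurance = 467643.58 + 1945.74 + 170.68 = 469760.00
Import duty = 469760.00 × 19.9% = 93482.24
Buyer bears (A): 1945.74 + 170.68 + 572.71 + 389.30 + 1624.52 = 4702.95
Landed cost (A) = invoice 467643.58 + 4702.95 + duty 93482.24 = 565828.77
Supplier B (EXW):
CIF value = EXW price + inland to port + export clearance + origin terminal + freight + insurance = 493461.93 + 1381.34 + 401.17 + 374.86 + 1945.74 + 170.68 = 497735.72
Import duty = 497735.72 × 19.9% = 99049.41
Buyer bears (B): 1381.34 + 401.17 + 374.86 + 1945.74 + 170.68 + 572.71 + 389.30 + 1624.52 = 6860.32
Landed cost (B) = invoice 493461.93 + 6860.32 + duty 99049.41 = 599371.66
Difference = |565828.77 − 599371.66| = 33542.89

Supplier A is cheaper by CNY 33542.89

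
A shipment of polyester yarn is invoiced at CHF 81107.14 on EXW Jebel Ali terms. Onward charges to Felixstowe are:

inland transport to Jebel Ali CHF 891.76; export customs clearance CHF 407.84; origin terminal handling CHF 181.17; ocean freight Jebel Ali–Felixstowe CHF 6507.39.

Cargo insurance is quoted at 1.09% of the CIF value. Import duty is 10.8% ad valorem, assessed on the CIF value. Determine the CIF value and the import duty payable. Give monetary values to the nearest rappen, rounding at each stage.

Let C be the CIF value. C = EXW price + pre-shipment costs + freight + 1.09% × C
C − 1.09% × C = 81107.14 + 891.76 + 407.84 + 181.17 + 6507.39
0.9891 × C = 89095.30
C = 89095.30 / 0.9891 = 90077.14
Insurance premium = 1.09% × 90077.14 = 981.84
Import duty = 90077.14 × 10.8% = 9728.33

CIF value: CHF 90077.14; import duty: CHF 9728.33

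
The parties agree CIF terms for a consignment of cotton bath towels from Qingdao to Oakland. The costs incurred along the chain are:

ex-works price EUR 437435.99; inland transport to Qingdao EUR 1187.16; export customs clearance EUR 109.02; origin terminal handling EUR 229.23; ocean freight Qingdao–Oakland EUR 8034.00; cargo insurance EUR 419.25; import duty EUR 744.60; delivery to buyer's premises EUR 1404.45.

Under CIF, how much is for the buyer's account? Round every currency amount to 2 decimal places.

CIF: the seller pays costs through ocean freight and marine insurance to the destination port.
Seller's account: goods 437435.99 + inland to port 1187.16 + export clearance 109.02 + origin terminal 229.23 + freight 8034.00 + insurance 419.25 = 447414.65
Buyer's account: duty 744.60 + delivery 1404.45 = 2149.05

Buyer's account: EUR 2149.05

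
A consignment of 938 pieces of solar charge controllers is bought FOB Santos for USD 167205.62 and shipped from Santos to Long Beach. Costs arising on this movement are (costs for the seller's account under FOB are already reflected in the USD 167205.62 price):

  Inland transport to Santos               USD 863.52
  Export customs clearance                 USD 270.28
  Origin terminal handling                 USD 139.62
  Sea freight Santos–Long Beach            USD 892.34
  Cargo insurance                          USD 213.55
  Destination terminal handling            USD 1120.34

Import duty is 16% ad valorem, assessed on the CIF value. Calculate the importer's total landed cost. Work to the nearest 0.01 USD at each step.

FOB: the seller bears costs until goods are on board at the origin port; the buyer bears freight, insurance and all costs thereafter.
Already in the invoice (seller's account under FOB): inland to port, export clearance, origin terminal — exclude.
CIF value = FOB price + freight + insurance = 167205.62 + 892.34 + 213.55 = 168311.51
Import duty = 168311.51 × 16% = 26929.84
Buyer bears: freight 892.34 + insurance 213.55 + destination terminal 1120.34 + duty 26929.84 = 29156.07
Landed cost = invoice 167205.62 + 29156.07 = 196361.69

Total landed cost: USD 196361.69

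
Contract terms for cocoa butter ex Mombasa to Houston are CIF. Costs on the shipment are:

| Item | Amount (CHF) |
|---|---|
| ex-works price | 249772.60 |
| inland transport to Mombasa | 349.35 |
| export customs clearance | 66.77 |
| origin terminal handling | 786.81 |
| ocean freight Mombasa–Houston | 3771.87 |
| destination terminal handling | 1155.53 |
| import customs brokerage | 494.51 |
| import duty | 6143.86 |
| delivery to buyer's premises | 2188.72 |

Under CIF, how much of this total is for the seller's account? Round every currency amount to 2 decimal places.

Seller's account: CHF 254747.40

CIF: the seller pays costs through ocean freight and marine insurance to the destination port.
Seller's account: goods 249772.60 + inland to port 349.35 + export clearance 66.77 + origin terminal 786.81 + freight 3771.87 = 254747.40
Buyer's account: destination terminal 1155.53 + brokerage 494.51 + duty 6143.86 + delivery 2188.72 = 9982.62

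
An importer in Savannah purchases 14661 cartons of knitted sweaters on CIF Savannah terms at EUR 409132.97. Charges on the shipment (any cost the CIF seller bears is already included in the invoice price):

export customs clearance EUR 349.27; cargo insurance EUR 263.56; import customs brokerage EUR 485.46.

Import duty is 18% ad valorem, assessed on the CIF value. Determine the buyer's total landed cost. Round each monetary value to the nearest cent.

Total landed cost: EUR 483262.36

CIF: the seller pays costs through ocean freight and marine insurance to the destination port.
Already in the invoice (seller's account under CIF): export clearance, insurance — exclude.
The CIF price already equals the CIF value: 409132.97
Import duty = 409132.97 × 18% = 73643.93
Buyer bears: brokerage 485.46 + duty 73643.93 = 74129.39
Landed cost = invoice 409132.97 + 74129.39 = 483262.36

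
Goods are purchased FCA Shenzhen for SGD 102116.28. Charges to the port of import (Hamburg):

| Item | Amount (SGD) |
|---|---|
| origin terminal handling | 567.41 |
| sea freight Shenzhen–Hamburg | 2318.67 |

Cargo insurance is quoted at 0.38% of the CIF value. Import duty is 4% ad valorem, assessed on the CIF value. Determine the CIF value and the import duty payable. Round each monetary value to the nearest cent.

Let C be the CIF value. C = FCA price + pre-shipment costs + freight + 0.38% × C
C − 0.38% × C = 102116.28 + 567.41 + 2318.67
0.9962 × C = 105002.36
C = 105002.36 / 0.9962 = 105402.89
Insurance premium = 0.38% × 105402.89 = 400.53
Import duty = 105402.89 × 4% = 4216.12

CIF value: SGD 105402.89; import duty: SGD 4216.12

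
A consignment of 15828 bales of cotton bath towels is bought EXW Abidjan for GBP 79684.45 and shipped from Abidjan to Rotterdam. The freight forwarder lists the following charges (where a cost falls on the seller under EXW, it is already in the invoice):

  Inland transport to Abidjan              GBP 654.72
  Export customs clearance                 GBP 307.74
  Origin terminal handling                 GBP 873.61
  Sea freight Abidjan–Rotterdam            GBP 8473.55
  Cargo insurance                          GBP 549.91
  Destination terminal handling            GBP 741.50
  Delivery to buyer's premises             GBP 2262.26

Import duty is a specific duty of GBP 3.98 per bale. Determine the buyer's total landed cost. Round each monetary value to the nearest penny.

Total landed cost: GBP 156543.18

EXW: the seller makes goods available at their premises; the buyer bears all onward costs.
CIF value = EXW price + inland to port + export clearance + origin terminal + freight + insurance = 79684.45 + 654.72 + 307.74 + 873.61 + 8473.55 + 549.91 = 90543.98
Import duty = 15828 × 3.98 = 62995.44
Buyer bears: inland to port 654.72 + export clearance 307.74 + origin terminal 873.61 + freight 8473.55 + insurance 549.91 + destination terminal 741.50 + delivery 2262.26 + duty 62995.44 = 76858.73
Landed cost = invoice 79684.45 + 76858.73 = 156543.18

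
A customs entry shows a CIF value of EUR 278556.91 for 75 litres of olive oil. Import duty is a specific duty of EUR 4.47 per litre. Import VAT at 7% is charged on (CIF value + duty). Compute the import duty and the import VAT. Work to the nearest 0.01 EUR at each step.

Import duty: EUR 335.25; import VAT: EUR 19522.45

Import duty = 75 × 4.47 = 335.25
VAT base = CIF + duty = 278556.91 + 335.25 = 278892.16
Import VAT = 278892.16 × 7% = 19522.45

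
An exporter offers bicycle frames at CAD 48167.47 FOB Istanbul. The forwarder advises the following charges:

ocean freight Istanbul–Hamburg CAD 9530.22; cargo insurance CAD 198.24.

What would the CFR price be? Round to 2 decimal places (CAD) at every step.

CFR price: CAD 57697.69

Not relevant to the conversion: insurance — on the buyer under both terms; not part of either seller's price.
From FOB to CFR, the seller additionally bears: freight.
CFR price = 48167.47 + 9530.22 = 57697.69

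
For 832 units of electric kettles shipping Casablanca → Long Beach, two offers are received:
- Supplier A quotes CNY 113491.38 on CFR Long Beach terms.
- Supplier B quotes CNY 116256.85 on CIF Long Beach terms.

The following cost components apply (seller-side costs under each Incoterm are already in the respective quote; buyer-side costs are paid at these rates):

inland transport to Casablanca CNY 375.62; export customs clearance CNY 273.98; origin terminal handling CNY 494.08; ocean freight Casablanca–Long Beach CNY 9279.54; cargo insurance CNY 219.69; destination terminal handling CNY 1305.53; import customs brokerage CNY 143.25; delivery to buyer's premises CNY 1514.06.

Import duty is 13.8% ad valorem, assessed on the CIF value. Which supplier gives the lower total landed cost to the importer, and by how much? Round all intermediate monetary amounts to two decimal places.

Supplier A is cheaper by CNY 2897.10

Supplier A (CFR):
CIF value = CFR price + insurance = 113491.38 + 219.69 = 113711.07
Import duty = 113711.07 × 13.8% = 15692.13
Buyer bears (A): 219.69 + 1305.53 + 143.25 + 1514.06 = 3182.53
Landed cost (A) = invoice 113491.38 + 3182.53 + duty 15692.13 = 132366.04
Supplier B (CIF):
The CIF price already equals the CIF value: 116256.85
Import duty = 116256.85 × 13.8% = 16043.45
Buyer bears (B): 1305.53 + 143.25 + 1514.06 = 2962.84
Landed cost (B) = invoice 116256.85 + 2962.84 + duty 16043.45 = 135263.14
Difference = |132366.04 − 135263.14| = 2897.10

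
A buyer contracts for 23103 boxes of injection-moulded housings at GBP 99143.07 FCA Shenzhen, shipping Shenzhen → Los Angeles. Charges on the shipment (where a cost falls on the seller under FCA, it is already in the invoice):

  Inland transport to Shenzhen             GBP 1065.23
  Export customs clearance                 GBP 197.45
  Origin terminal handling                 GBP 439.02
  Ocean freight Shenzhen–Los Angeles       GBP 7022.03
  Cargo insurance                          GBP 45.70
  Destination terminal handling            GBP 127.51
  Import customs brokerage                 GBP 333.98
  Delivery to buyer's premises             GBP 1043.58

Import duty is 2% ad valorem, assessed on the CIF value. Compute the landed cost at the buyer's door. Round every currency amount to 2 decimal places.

FCA: the seller delivers export-cleared goods to the carrier; the buyer bears costs from that point.
Already in the invoice (seller's account under FCA): inland to port, export clearance — exclude.
CIF value = FCA price + origin terminal + freight + insurance = 99143.07 + 439.02 + 7022.03 + 45.70 = 106649.82
Import duty = 106649.82 × 2% = 2133.00
Buyer bears: origin terminal 439.02 + freight 7022.03 + insurance 45.70 + destination terminal 127.51 + brokerage 333.98 + delivery 1043.58 + duty 2133.00 = 11144.82
Landed cost = invoice 99143.07 + 11144.82 = 110287.89

Total landed cost: GBP 110287.89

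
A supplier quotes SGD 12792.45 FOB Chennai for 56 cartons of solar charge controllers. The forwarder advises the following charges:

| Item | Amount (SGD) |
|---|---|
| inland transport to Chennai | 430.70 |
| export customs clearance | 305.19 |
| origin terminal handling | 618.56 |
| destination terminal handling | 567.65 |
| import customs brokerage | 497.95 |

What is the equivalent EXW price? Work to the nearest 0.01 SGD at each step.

EXW price: SGD 11438.00

Not relevant to the conversion: destination terminal, brokerage — on the buyer under both terms; not part of either seller's price.
From FOB to EXW, the seller no longer bears: inland to port, export clearance, origin terminal.
EXW price = 12792.45 − 430.70 − 305.19 − 618.56 = 11438.00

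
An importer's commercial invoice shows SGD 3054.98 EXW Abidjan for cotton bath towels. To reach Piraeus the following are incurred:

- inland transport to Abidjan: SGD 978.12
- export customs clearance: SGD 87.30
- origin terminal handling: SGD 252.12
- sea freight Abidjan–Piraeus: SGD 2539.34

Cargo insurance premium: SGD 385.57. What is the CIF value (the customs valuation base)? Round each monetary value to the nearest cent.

CIF = EXW price + pre-shipment costs + freight + insurance
CIF = 3054.98 + 978.12 + 87.30 + 252.12 + 2539.34 + 385.57 = 7297.43

CIF value: SGD 7297.43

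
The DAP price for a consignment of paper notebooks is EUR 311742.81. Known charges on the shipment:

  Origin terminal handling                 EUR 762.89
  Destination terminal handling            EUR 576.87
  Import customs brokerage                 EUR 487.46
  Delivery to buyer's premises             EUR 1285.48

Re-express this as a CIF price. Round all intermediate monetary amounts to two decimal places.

CIF price: EUR 309880.46

Not relevant to the conversion: origin terminal — on the seller under both DAP and CIF; already in the DAP price and stays in the CIF price. brokerage — on the buyer under both terms; not part of either seller's price.
From DAP to CIF, the seller no longer bears: destination terminal, delivery.
CIF price = 311742.81 − 576.87 − 1285.48 = 309880.46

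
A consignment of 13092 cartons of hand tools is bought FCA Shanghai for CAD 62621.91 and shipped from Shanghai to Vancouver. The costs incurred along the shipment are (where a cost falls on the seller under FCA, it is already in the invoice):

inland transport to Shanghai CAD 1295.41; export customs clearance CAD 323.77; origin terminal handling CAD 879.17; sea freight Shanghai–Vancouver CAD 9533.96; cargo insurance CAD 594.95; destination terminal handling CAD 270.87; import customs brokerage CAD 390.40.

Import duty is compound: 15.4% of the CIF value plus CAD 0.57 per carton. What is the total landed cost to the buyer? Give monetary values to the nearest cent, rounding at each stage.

FCA: the seller delivers export-cleared goods to the carrier; the buyer bears costs from that point.
Already in the invoice (seller's account under FCA): inland to port, export clearance — exclude.
CIF value = FCA price + origin terminal + freight + insurance = 62621.91 + 879.17 + 9533.96 + 594.95 = 73629.99
Ad valorem component: 73629.99 × 15.4% = 11339.02
Specific component: 13092 × 0.57 = 7462.44
Import duty = 11339.02 + 7462.44 = 18801.46
Buyer bears: origin terminal 879.17 + freight 9533.96 + insurance 594.95 + destination terminal 270.87 + brokerage 390.40 + duty 18801.46 = 30470.81
Landed cost = invoice 62621.91 + 30470.81 = 93092.72

Total landed cost: CAD 93092.72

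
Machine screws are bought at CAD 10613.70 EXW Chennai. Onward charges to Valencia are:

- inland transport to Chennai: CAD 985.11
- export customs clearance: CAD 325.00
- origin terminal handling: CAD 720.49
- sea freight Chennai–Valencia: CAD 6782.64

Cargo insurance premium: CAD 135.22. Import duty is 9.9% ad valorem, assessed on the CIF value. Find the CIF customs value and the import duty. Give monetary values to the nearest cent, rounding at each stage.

CIF = EXW price + pre-shipment costs + freight + insurance
CIF = 10613.70 + 985.11 + 325.00 + 720.49 + 6782.64 + 135.22 = 19562.16
Import duty = 19562.16 × 9.9% = 1936.65

CIF value: CAD 19562.16; import duty: CAD 1936.65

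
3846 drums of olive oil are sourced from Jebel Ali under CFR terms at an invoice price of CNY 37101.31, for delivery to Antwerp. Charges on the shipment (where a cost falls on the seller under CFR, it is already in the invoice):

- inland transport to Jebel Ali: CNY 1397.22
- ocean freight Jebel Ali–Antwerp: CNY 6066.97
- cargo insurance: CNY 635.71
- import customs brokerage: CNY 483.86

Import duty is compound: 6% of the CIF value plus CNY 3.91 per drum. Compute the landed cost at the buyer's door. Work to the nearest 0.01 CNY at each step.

Total landed cost: CNY 55522.96

CFR: the seller pays costs through ocean freight to the destination port, but not insurance.
Already in the invoice (seller's account under CFR): inland to port, freight — exclude.
CIF value = CFR price + insurance = 37101.31 + 635.71 = 37737.02
Ad valorem component: 37737.02 × 6% = 2264.22
Specific component: 3846 × 3.91 = 15037.86
Import duty = 2264.22 + 15037.86 = 17302.08
Buyer bears: insurance 635.71 + brokerage 483.86 + duty 17302.08 = 18421.65
Landed cost = invoice 37101.31 + 18421.65 = 55522.96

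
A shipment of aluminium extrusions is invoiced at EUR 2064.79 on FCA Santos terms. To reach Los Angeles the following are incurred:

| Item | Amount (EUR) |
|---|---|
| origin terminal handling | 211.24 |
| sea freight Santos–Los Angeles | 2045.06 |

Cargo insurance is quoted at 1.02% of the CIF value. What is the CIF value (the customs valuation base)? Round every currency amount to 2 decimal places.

Let C be the CIF value. C = FCA price + pre-shipment costs + freight + 1.02% × C
C − 1.02% × C = 2064.79 + 211.24 + 2045.06
0.9898 × C = 4321.09
C = 4321.09 / 0.9898 = 4365.62
Insurance premium = 1.02% × 4365.62 = 44.53

CIF value: EUR 4365.62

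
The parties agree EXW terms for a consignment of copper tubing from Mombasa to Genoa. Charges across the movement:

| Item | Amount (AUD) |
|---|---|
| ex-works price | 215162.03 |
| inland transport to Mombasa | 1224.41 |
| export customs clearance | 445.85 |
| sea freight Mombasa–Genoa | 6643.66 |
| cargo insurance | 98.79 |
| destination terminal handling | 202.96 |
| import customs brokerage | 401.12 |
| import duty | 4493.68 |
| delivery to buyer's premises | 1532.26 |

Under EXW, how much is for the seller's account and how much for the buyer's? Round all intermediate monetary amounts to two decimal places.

Seller: AUD 215162.03; buyer: AUD 15042.73

EXW: the seller makes goods available at their premises; the buyer bears all onward costs.
Seller's account: goods 215162.03 = 215162.03
Buyer's account: inland to port 1224.41 + export clearance 445.85 + freight 6643.66 + insurance 98.79 + destination terminal 202.96 + brokerage 401.12 + duty 4493.68 + delivery 1532.26 = 15042.73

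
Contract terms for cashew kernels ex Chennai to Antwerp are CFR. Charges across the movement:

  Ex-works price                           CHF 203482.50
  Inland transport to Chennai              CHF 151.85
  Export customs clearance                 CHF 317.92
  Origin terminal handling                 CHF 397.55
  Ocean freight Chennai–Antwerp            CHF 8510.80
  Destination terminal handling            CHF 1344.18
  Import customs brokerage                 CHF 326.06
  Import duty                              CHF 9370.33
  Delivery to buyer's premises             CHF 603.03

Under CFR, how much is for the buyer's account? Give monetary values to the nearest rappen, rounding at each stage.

Buyer's account: CHF 11643.60

CFR: the seller pays costs through ocean freight to the destination port, but not insurance.
Seller's account: goods 203482.50 + inland to port 151.85 + export clearance 317.92 + origin terminal 397.55 + freight 8510.80 = 212860.62
Buyer's account: destination terminal 1344.18 + brokerage 326.06 + duty 9370.33 + delivery 603.03 = 11643.60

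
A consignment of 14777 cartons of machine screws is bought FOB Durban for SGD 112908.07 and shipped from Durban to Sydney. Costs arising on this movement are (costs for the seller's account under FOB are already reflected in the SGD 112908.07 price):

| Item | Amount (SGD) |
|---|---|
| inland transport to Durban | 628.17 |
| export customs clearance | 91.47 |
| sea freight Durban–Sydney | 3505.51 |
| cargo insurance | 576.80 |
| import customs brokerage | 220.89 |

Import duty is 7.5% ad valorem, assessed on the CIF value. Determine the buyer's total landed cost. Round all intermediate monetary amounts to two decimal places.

Total landed cost: SGD 125985.55

FOB: the seller bears costs until goods are on board at the origin port; the buyer bears freight, insurance and all costs thereafter.
Already in the invoice (seller's account under FOB): inland to port, export clearance — exclude.
CIF value = FOB price + freight + insurance = 112908.07 + 3505.51 + 576.80 = 116990.38
Import duty = 116990.38 × 7.5% = 8774.28
Buyer bears: freight 3505.51 + insurance 576.80 + brokerage 220.89 + duty 8774.28 = 13077.48
Landed cost = invoice 112908.07 + 13077.48 = 125985.55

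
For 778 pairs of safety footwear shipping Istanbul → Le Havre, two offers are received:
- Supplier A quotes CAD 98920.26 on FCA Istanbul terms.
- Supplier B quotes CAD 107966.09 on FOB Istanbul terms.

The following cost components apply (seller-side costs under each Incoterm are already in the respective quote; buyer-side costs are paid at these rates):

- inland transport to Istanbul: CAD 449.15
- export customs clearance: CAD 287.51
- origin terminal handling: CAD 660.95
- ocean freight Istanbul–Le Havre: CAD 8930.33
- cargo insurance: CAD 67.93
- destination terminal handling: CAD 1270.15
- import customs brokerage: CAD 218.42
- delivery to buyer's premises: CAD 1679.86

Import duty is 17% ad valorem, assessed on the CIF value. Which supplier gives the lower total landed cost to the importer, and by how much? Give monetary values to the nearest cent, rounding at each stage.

Supplier A is cheaper by CAD 9810.31

Supplier A (FCA):
CIF value = FCA price + origin terminal + freight + insurance = 98920.26 + 660.95 + 8930.33 + 67.93 = 108579.47
Import duty = 108579.47 × 17% = 18458.51
Buyer bears (A): 660.95 + 8930.33 + 67.93 + 1270.15 + 218.42 + 1679.86 = 12827.64
Landed cost (A) = invoice 98920.26 + 12827.64 + duty 18458.51 = 130206.41
Supplier B (FOB):
CIF value = FOB price + freight + insurance = 107966.09 + 8930.33 + 67.93 = 116964.35
Import duty = 116964.35 × 17% = 19883.94
Buyer bears (B): 8930.33 + 67.93 + 1270.15 + 218.42 + 1679.86 = 12166.69
Landed cost (B) = invoice 107966.09 + 12166.69 + duty 19883.94 = 140016.72
Difference = |130206.41 − 140016.72| = 9810.31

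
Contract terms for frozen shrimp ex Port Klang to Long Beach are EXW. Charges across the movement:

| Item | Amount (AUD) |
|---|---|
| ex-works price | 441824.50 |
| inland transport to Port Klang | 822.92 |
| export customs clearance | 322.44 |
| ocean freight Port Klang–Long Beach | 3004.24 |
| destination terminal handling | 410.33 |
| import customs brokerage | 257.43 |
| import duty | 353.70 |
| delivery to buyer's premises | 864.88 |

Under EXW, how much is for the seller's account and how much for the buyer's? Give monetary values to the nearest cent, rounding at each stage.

EXW: the seller makes goods available at their premises; the buyer bears all onward costs.
Seller's account: goods 441824.50 = 441824.50
Buyer's account: inland to port 822.92 + export clearance 322.44 + freight 3004.24 + destination terminal 410.33 + brokerage 257.43 + duty 353.70 + delivery 864.88 = 6035.94

Seller: AUD 441824.50; buyer: AUD 6035.94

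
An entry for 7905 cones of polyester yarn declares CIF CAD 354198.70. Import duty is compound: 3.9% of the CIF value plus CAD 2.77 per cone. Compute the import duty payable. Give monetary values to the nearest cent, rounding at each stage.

Import duty: CAD 35710.60

Ad valorem component: 354198.70 × 3.9% = 13813.75
Specific component: 7905 × 2.77 = 21896.85
Import duty = 13813.75 + 21896.85 = 35710.60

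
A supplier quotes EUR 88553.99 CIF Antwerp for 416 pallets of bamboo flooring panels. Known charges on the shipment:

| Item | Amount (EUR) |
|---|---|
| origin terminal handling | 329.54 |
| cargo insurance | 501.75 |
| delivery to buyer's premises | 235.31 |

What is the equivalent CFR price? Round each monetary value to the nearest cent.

Not relevant to the conversion: origin terminal — on the seller under both CIF and CFR; already in the CIF price and stays in the CFR price. delivery — on the buyer under both terms; not part of either seller's price.
From CIF to CFR, the seller no longer bears: insurance.
CFR price = 88553.99 − 501.75 = 88052.24

CFR price: EUR 88052.24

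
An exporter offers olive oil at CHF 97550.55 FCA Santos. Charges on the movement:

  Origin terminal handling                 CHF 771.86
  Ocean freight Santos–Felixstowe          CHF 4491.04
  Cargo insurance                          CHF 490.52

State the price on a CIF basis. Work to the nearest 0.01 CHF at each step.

From FCA to CIF, the seller additionally bears: origin terminal, freight, insurance.
CIF price = 97550.55 + 771.86 + 4491.04 + 490.52 = 103303.97

CIF price: CHF 103303.97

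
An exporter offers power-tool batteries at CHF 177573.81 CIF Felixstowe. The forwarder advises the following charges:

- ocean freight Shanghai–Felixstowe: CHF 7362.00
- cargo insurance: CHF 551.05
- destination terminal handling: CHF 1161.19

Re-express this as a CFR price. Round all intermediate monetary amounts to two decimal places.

Not relevant to the conversion: freight — on the seller under both CIF and CFR; already in the CIF price and stays in the CFR price. destination terminal — on the buyer under both terms; not part of either seller's price.
From CIF to CFR, the seller no longer bears: insurance.
CFR price = 177573.81 − 551.05 = 177022.76

CFR price: CHF 177022.76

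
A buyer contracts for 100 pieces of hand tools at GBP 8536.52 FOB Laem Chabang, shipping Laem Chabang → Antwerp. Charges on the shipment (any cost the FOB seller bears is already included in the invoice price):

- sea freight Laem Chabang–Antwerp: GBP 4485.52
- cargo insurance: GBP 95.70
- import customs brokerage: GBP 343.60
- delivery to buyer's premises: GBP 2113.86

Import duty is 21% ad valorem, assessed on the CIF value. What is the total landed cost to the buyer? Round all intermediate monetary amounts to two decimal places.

FOB: the seller bears costs until goods are on board at the origin port; the buyer bears freight, insurance and all costs thereafter.
CIF value = FOB price + freight + insurance = 8536.52 + 4485.52 + 95.70 = 13117.74
Import duty = 13117.74 × 21% = 2754.73
Buyer bears: freight 4485.52 + insurance 95.70 + brokerage 343.60 + delivery 2113.86 + duty 2754.73 = 9793.41
Landed cost = invoice 8536.52 + 9793.41 = 18329.93

Total landed cost: GBP 18329.93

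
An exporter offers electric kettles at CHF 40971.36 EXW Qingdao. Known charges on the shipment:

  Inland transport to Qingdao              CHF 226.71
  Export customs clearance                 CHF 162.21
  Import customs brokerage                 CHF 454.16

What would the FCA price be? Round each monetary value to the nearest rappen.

Not relevant to the conversion: brokerage — on the buyer under both terms; not part of either seller's price.
From EXW to FCA, the seller additionally bears: inland to port, export clearance.
FCA price = 40971.36 + 226.71 + 162.21 = 41360.28

FCA price: CHF 41360.28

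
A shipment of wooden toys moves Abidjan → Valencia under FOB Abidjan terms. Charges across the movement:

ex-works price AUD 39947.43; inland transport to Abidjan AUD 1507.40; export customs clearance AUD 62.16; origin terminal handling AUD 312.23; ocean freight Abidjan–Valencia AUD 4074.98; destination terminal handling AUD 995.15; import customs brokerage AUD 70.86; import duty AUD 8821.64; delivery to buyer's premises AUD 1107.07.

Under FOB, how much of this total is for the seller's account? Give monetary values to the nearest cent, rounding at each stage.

FOB: the seller bears costs until goods are on board at the origin port; the buyer bears freight, insurance and all costs thereafter.
Seller's account: goods 39947.43 + inland to port 1507.40 + export clearance 62.16 + origin terminal 312.23 = 41829.22
Buyer's account: freight 4074.98 + destination terminal 995.15 + brokerage 70.86 + duty 8821.64 + delivery 1107.07 = 15069.70

Seller's account: AUD 41829.22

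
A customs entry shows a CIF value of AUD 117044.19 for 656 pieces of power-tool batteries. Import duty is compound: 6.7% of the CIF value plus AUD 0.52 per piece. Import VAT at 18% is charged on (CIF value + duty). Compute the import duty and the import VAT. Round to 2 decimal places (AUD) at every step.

Import duty: AUD 8183.08; import VAT: AUD 22540.91

Ad valorem component: 117044.19 × 6.7% = 7841.96
Specific component: 656 × 0.52 = 341.12
Import duty = 7841.96 + 341.12 = 8183.08
VAT base = CIF + duty = 117044.19 + 8183.08 = 125227.27
Import VAT = 125227.27 × 18% = 22540.91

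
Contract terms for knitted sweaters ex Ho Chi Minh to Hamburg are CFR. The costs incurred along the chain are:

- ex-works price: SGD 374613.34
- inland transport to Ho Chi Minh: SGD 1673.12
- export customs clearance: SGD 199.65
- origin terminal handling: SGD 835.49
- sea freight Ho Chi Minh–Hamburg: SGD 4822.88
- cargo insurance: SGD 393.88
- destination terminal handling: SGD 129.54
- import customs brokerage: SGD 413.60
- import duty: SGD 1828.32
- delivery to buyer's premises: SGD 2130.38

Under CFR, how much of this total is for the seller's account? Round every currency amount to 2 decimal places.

CFR: the seller pays costs through ocean freight to the destination port, but not insurance.
Seller's account: goods 374613.34 + inland to port 1673.12 + export clearance 199.65 + origin terminal 835.49 + freight 4822.88 = 382144.48
Buyer's account: insurance 393.88 + destination terminal 129.54 + brokerage 413.60 + duty 1828.32 + delivery 2130.38 = 4895.72

Seller's account: SGD 382144.48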